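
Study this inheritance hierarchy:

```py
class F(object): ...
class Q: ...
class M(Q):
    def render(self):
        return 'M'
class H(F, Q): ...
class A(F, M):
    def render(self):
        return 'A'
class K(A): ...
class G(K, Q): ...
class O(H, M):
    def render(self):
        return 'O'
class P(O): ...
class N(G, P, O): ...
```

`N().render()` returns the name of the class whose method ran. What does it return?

A

L[N] = N + merge(L[G], L[P], L[O], [G P O])
  take G:  [G K A F M Q object] + [P O H F M Q object] + [O H F M Q object] + [G P O]
  take K:  [K A F M Q object] + [P O H F M Q object] + [O H F M Q object] + [P O]
  take A:  [A F M Q object] + [P O H F M Q object] + [O H F M Q object] + [P O]
  take P:  [F M Q object] + [P O H F M Q object] + [O H F M Q object] + [P O]
  take O:  [F M Q object] + [O H F M Q object] + [O H F M Q object] + [O]
  take H:  [F M Q object] + [H F M Q object] + [H F M Q object]
  take F:  [F M Q object] + [F M Q object] + [F M Q object]
  take M:  [M Q object] + [M Q object] + [M Q object]
  take Q:  [Q object] + [Q object] + [Q object]
  take object:  [object] + [object] + [object]
MRO: N G K A P O H F M Q object
render is defined in: A, M, O. First along the MRO is A.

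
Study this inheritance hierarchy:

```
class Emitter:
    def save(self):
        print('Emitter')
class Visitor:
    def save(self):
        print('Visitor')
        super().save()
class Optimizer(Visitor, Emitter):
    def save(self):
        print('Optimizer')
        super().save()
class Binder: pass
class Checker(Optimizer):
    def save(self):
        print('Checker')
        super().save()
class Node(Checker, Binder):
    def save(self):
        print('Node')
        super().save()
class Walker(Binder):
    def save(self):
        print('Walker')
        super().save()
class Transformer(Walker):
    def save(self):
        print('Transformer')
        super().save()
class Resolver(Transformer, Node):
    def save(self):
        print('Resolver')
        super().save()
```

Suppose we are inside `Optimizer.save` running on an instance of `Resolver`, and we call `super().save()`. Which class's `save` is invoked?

L[Resolver] = Resolver + merge(L[Transformer], L[Node], [Transformer Node])
  take Transformer:  [Transformer Walker Binder object] + [Node Checker Optimizer Visitor Emitter Binder object] + [Transformer Node]
  take Walker:  [Walker Binder object] + [Node Checker Optimizer Visitor Emitter Binder object] + [Node]
  take Node:  [Binder object] + [Node Checker Optimizer Visitor Emitter Binder object] + [Node]
  take Checker:  [Binder object] + [Checker Optimizer Visitor Emitter Binder object]
  take Optimizer:  [Binder object] + [Optimizer Visitor Emitter Binder object]
  take Visitor:  [Binder object] + [Visitor Emitter Binder object]
  take Emitter:  [Binder object] + [Emitter Binder object]
  take Binder:  [Binder object] + [Binder object]
  take object:  [object] + [object]
MRO: Resolver Transformer Walker Node Checker Optimizer Visitor Emitter Binder object
super() in Optimizer.save on a Resolver instance goes to the class after Optimizer in Resolver's MRO: Visitor.

Visitor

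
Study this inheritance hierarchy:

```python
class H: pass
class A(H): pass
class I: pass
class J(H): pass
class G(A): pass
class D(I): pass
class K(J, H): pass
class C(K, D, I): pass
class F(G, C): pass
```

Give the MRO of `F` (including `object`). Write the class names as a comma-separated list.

F, G, A, C, K, J, H, D, I, object

L[F] = F + merge(L[G], L[C], [G C])
  take G:  [G A H object] + [C K J H D I object] + [G C]
  take A:  [A H object] + [C K J H D I object] + [C]
  take C:  [H object] + [C K J H D I object] + [C]
  take K:  [H object] + [K J H D I object]
  take J:  [H object] + [J H D I object]
  take H:  [H object] + [H D I object]
  take D:  [object] + [D I object]
  take I:  [object] + [I object]
  take object:  [object] + [object]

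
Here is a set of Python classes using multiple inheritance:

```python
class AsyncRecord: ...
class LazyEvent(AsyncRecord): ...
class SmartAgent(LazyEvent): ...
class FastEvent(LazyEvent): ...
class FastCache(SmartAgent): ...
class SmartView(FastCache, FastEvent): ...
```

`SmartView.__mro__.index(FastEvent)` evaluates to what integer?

L[SmartView] = SmartView + merge(L[FastCache], L[FastEvent], [FastCache FastEvent])
  take FastCache:  [FastCache SmartAgent LazyEvent AsyncRecord object] + [FastEvent LazyEvent AsyncRecord object] + [FastCache FastEvent]
  take SmartAgent:  [SmartAgent LazyEvent AsyncRecord object] + [FastEvent LazyEvent AsyncRecord object] + [FastEvent]
  take FastEvent:  [LazyEvent AsyncRecord object] + [FastEvent LazyEvent AsyncRecord object] + [FastEvent]
  take LazyEvent:  [LazyEvent AsyncRecord object] + [LazyEvent AsyncRecord object]
  take AsyncRecord:  [AsyncRecord object] + [AsyncRecord object]
  take object:  [object] + [object]
MRO: SmartView FastCache SmartAgent FastEvent LazyEvent AsyncRecord object
FastEvent sits at index 3.

3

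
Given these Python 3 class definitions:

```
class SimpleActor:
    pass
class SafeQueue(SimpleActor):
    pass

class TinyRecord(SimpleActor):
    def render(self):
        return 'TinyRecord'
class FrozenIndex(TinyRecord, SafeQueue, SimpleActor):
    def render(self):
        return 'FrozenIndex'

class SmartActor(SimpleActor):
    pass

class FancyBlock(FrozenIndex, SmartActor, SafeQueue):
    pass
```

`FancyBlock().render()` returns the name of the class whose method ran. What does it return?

L[FancyBlock] = FancyBlock + merge(L[FrozenIndex], L[SmartActor], L[SafeQueue], [FrozenIndex SmartActor SafeQueue])
  take FrozenIndex:  [FrozenIndex TinyRecord SafeQueue SimpleActor object] + [SmartActor SimpleActor object] + [SafeQueue SimpleActor object] + [FrozenIndex SmartActor SafeQueue]
  take TinyRecord:  [TinyRecord SafeQueue SimpleActor object] + [SmartActor SimpleActor object] + [SafeQueue SimpleActor object] + [SmartActor SafeQueue]
  take SmartActor:  [SafeQueue SimpleActor object] + [SmartActor SimpleActor object] + [SafeQueue SimpleActor object] + [SmartActor SafeQueue]
  take SafeQueue:  [SafeQueue SimpleActor object] + [SimpleActor object] + [SafeQueue SimpleActor object] + [SafeQueue]
  take SimpleActor:  [SimpleActor object] + [SimpleActor object] + [SimpleActor object]
  take object:  [object] + [object] + [object]
MRO: FancyBlock FrozenIndex TinyRecord SmartActor SafeQueue SimpleActor object
render is defined in: FrozenIndex, TinyRecord. First along the MRO is FrozenIndex.

FrozenIndex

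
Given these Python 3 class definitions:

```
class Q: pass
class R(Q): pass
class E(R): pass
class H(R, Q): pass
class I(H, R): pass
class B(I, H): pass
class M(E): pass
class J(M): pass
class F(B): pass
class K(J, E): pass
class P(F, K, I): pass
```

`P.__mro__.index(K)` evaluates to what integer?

3

L[P] = P + merge(L[F], L[K], L[I], [F K I])
  take F:  [F B I H R Q object] + [K J M E R Q object] + [I H R Q object] + [F K I]
  take B:  [B I H R Q object] + [K J M E R Q object] + [I H R Q object] + [K I]
  take K:  [I H R Q object] + [K J M E R Q object] + [I H R Q object] + [K I]
  take I:  [I H R Q object] + [J M E R Q object] + [I H R Q object] + [I]
  take H:  [H R Q object] + [J M E R Q object] + [H R Q object]
  take J:  [R Q object] + [J M E R Q object] + [R Q object]
  take M:  [R Q object] + [M E R Q object] + [R Q object]
  take E:  [R Q object] + [E R Q object] + [R Q object]
  take R:  [R Q object] + [R Q object] + [R Q object]
  take Q:  [Q object] + [Q object] + [Q object]
  take object:  [object] + [object] + [object]
MRO: P F B K I H J M E R Q object
K sits at index 3.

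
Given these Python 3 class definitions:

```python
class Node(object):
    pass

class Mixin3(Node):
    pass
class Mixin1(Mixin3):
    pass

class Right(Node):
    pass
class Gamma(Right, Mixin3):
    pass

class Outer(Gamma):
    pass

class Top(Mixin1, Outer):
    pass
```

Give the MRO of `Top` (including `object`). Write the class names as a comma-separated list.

L[Top] = Top + merge(L[Mixin1], L[Outer], [Mixin1 Outer])
  take Mixin1:  [Mixin1 Mixin3 Node object] + [Outer Gamma Right Mixin3 Node object] + [Mixin1 Outer]
  take Outer:  [Mixin3 Node object] + [Outer Gamma Right Mixin3 Node object] + [Outer]
  take Gamma:  [Mixin3 Node object] + [Gamma Right Mixin3 Node object]
  take Right:  [Mixin3 Node object] + [Right Mixin3 Node object]
  take Mixin3:  [Mixin3 Node object] + [Mixin3 Node object]
  take Node:  [Node object] + [Node object]
  take object:  [object] + [object]

Top, Mixin1, Outer, Gamma, Right, Mixin3, Node, object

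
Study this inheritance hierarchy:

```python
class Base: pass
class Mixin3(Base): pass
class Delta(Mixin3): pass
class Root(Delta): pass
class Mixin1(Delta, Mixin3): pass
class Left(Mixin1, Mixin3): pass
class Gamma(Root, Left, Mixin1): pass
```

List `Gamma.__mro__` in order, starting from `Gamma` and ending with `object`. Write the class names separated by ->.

Gamma -> Root -> Left -> Mixin1 -> Delta -> Mixin3 -> Base -> object

L[Gamma] = Gamma + merge(L[Root], L[Left], L[Mixin1], [Root Left Mixin1])
  take Root:  [Root Delta Mixin3 Base object] + [Left Mixin1 Delta Mixin3 Base object] + [Mixin1 Delta Mixin3 Base object] + [Root Left Mixin1]
  take Left:  [Delta Mixin3 Base object] + [Left Mixin1 Delta Mixin3 Base object] + [Mixin1 Delta Mixin3 Base object] + [Left Mixin1]
  take Mixin1:  [Delta Mixin3 Base object] + [Mixin1 Delta Mixin3 Base object] + [Mixin1 Delta Mixin3 Base object] + [Mixin1]
  take Delta:  [Delta Mixin3 Base object] + [Delta Mixin3 Base object] + [Delta Mixin3 Base object]
  take Mixin3:  [Mixin3 Base object] + [Mixin3 Base object] + [Mixin3 Base object]
  take Base:  [Base object] + [Base object] + [Base object]
  take object:  [object] + [object] + [object]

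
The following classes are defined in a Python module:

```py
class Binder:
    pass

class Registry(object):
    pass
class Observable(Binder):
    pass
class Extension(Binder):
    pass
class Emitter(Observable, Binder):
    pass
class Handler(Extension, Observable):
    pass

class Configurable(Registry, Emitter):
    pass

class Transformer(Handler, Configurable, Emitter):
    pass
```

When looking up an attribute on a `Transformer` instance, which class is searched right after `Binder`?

L[Transformer] = Transformer + merge(L[Handler], L[Configurable], L[Emitter], [Handler Configurable Emitter])
  take Handler:  [Handler Extension Observable Binder object] + [Configurable Registry Emitter Observable Binder object] + [Emitter Observable Binder object] + [Handler Configurable Emitter]
  take Extension:  [Extension Observable Binder object] + [Configurable Registry Emitter Observable Binder object] + [Emitter Observable Binder object] + [Configurable Emitter]
  take Configurable:  [Observable Binder object] + [Configurable Registry Emitter Observable Binder object] + [Emitter Observable Binder object] + [Configurable Emitter]
  take Registry:  [Observable Binder object] + [Registry Emitter Observable Binder object] + [Emitter Observable Binder object] + [Emitter]
  take Emitter:  [Observable Binder object] + [Emitter Observable Binder object] + [Emitter Observable Binder object] + [Emitter]
  take Observable:  [Observable Binder object] + [Observable Binder object] + [Observable Binder object]
  take Binder:  [Binder object] + [Binder object] + [Binder object]
  take object:  [object] + [object] + [object]
MRO: Transformer Handler Extension Configurable Registry Emitter Observable Binder object
Binder is at position 7; next is object.

object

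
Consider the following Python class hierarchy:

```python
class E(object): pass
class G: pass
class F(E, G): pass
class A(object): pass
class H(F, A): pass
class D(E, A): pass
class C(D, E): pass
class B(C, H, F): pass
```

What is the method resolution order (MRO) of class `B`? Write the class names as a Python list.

L[B] = B + merge(L[C], L[H], L[F], [C H F])
  take C:  [C D E A object] + [H F E G A object] + [F E G object] + [C H F]
  take D:  [D E A object] + [H F E G A object] + [F E G object] + [H F]
  take H:  [E A object] + [H F E G A object] + [F E G object] + [H F]
  take F:  [E A object] + [F E G A object] + [F E G object] + [F]
  take E:  [E A object] + [E G A object] + [E G object]
  take G:  [A object] + [G A object] + [G object]
  take A:  [A object] + [A object] + [object]
  take object:  [object] + [object] + [object]

[B, C, D, H, F, E, G, A, object]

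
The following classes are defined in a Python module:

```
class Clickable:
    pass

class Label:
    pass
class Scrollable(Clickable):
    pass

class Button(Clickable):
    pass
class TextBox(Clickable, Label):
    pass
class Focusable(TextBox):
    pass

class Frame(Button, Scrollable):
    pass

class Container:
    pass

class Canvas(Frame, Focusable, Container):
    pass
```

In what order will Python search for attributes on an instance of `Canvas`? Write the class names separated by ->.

Canvas -> Frame -> Button -> Scrollable -> Focusable -> TextBox -> Clickable -> Label -> Container -> object

L[Canvas] = Canvas + merge(L[Frame], L[Focusable], L[Container], [Frame Focusable Container])
  take Frame:  [Frame Button Scrollable Clickable object] + [Focusable TextBox Clickable Label object] + [Container object] + [Frame Focusable Container]
  take Button:  [Button Scrollable Clickable object] + [Focusable TextBox Clickable Label object] + [Container object] + [Focusable Container]
  take Scrollable:  [Scrollable Clickable object] + [Focusable TextBox Clickable Label object] + [Container object] + [Focusable Container]
  take Focusable:  [Clickable object] + [Focusable TextBox Clickable Label object] + [Container object] + [Focusable Container]
  take TextBox:  [Clickable object] + [TextBox Clickable Label object] + [Container object] + [Container]
  take Clickable:  [Clickable object] + [Clickable Label object] + [Container object] + [Container]
  take Label:  [object] + [Label object] + [Container object] + [Container]
  take Container:  [object] + [object] + [Container object] + [Container]
  take object:  [object] + [object] + [object]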